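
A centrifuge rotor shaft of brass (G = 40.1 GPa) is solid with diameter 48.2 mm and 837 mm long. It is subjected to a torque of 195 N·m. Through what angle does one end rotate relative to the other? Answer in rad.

0.00768 rad

J = πd⁴/32 = π(0.0482)⁴/32 = 5.299×10^-7 m⁴.
θ = T·L/(G·J) = 195.0 × 0.837 / (40.1×10⁹ × 5.299×10^-7) = 7.681×10^-3 rad.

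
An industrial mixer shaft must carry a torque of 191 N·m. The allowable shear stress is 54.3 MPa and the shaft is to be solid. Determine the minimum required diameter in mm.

For a solid shaft τ_max = 16T/(πd³), so d = (16T/(π τ_allow))^(1/3) = (16·191.0/(π·5.43×10^7))^(1/3) = 0.02617 m.

26.2 mm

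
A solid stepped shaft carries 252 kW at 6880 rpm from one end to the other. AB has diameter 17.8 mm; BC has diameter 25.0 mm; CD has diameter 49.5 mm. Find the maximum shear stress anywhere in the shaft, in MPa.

ω = 2π·6880/60 = 720.5 rad/s, so T = P/ω = 252×10³ / 720.5 = 349.8 N·m.
Under the same torque, τ_max = 16T/(πd³) is largest where d is smallest — segment AB (d = 17.8 mm).
τ_max = 16·349.8/(π·(0.0178)³) = 3.159×10^8 Pa.

316 MPa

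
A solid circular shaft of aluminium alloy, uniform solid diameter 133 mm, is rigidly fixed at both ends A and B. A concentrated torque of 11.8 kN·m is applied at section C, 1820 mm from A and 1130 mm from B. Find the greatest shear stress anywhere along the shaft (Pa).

1.58e7 Pa

With uniform GJ and both ends fixed, compatibility θ_AC = θ_CB gives T_A·a = T_B·b, together with T_A + T_B = T₀.
T_A = T₀·b/(a+b) = 11800·1130/2950 = 4520 N·m; T_B = 7280 N·m.
τ in each portion: τ_AC = 9.78×10^6 Pa, τ_CB = 1.58×10^7 Pa; maximum is in CB.
τ_max = T_CB·r/J = 7280·0.0665/3.07×10^-5 = 1.576×10^7 Pa.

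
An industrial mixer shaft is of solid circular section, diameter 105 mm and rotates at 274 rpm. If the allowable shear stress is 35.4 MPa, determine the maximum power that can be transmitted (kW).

J = πd⁴/32 = π(0.105)⁴/32 = 1.193×10^-5 m⁴.
T_max = τ_allow·J/r = 3.54×10^7 × 1.193×10^-5 / 0.0525 = 8046 N·m.
ω = 2π·274/60 = 28.69 rad/s, so P_max = T_max·ω = 2.309×10^5 W.

231 kW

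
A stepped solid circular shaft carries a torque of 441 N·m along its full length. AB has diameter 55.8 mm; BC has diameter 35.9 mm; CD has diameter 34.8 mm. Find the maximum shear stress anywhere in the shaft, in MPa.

53.3 MPa

Under the same torque, τ_max = 16T/(πd³) is largest where d is smallest — segment CD (d = 34.8 mm).
τ_max = 16·441.0/(π·(0.0348)³) = 5.329×10^7 Pa.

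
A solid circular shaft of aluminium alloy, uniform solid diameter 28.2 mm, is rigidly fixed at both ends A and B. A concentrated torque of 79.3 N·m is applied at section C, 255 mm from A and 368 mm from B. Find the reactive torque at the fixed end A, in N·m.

46.8 N·m

With uniform GJ and both ends fixed, compatibility θ_AC = θ_CB gives T_A·a = T_B·b, together with T_A + T_B = T₀.
T_A = T₀·b/(a+b) = 79.30·368/623.0 = 46.84 N·m; T_B = 32.46 N·m.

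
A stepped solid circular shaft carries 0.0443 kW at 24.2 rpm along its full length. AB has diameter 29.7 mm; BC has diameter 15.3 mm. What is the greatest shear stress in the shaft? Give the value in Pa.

ω = 2π·24.2/60 = 2.534 rad/s, so T = P/ω = 0.0443×10³ / 2.534 = 17.48 N·m.
Under the same torque, τ_max = 16T/(πd³) is largest where d is smallest — segment BC (d = 15.3 mm).
τ_max = 16·17.48/(π·(0.0153)³) = 2.486×10^7 Pa.

2.49e7 Pa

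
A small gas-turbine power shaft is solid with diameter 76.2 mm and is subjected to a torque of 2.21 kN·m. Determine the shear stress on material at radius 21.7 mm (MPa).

J = πd⁴/32 = π(0.0762)⁴/32 = 3.310×10^-6 m⁴.
Shear stress varies linearly with radius: τ = T·r/J = 2210 × 0.0217 / 3.310×10^-6 = 1.449×10^7 Pa.

14.5 MPa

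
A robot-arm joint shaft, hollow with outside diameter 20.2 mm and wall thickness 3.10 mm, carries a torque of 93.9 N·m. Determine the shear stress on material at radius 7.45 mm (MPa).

55.6 MPa

J = π(d_o⁴ − d_i⁴)/32 = π(0.0202⁴ − 0.0140⁴)/32 = 1.257×10^-8 m⁴.
Shear stress varies linearly with radius: τ = T·r/J = 93.90 × 0.00745 / 1.257×10^-8 = 5.563×10^7 Pa.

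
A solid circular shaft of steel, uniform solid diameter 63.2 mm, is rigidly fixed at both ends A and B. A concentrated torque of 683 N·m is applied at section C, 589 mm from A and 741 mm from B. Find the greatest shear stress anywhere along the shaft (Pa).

With uniform GJ and both ends fixed, compatibility θ_AC = θ_CB gives T_A·a = T_B·b, together with T_A + T_B = T₀.
T_A = T₀·b/(a+b) = 683.0·741/1330 = 380.5 N·m; T_B = 302.5 N·m.
τ in each portion: τ_AC = 7.68×10^6 Pa, τ_CB = 6.10×10^6 Pa; maximum is in AC.
τ_max = T_AC·r/J = 380.5·0.0316/1.57×10^-6 = 7.677×10^6 Pa.

7.68e6 Pa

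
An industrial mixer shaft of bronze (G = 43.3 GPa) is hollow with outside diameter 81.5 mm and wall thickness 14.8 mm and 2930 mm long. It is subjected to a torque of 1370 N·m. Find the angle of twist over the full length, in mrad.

25.6 mrad

J = π(d_o⁴ − d_i⁴)/32 = π(0.0815⁴ − 0.0519⁴)/32 = 3.619×10^-6 m⁴.
θ = T·L/(G·J) = 1370 × 2.93 / (43.3×10⁹ × 3.619×10^-6) = 0.02562 rad.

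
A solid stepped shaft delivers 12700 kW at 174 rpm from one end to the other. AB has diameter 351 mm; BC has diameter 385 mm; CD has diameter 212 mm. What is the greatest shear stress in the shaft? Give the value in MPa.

ω = 2π·174/60 = 18.22 rad/s, so T = P/ω = 12700×10³ / 18.22 = 697000 N·m.
Under the same torque, τ_max = 16T/(πd³) is largest where d is smallest — segment CD (d = 212 mm).
τ_max = 16·697000/(π·(0.212)³) = 3.726×10^8 Pa.

373 MPa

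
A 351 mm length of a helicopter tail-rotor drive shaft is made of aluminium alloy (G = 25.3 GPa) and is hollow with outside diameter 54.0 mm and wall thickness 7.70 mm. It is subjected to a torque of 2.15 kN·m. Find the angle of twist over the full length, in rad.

J = π(d_o⁴ − d_i⁴)/32 = π(0.0540⁴ − 0.0386⁴)/32 = 6.168×10^-7 m⁴.
θ = T·L/(G·J) = 2150 × 0.351 / (25.3×10⁹ × 6.168×10^-7) = 0.04836 rad.

0.0484 rad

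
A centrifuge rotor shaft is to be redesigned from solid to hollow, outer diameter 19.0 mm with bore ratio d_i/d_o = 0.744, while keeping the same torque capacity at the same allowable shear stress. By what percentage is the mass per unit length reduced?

Equal τ_max and T ⇒ the solid shaft needs d_s³ = d_o³(1−k⁴), so d_s = 19.0·(1−0.744⁴)^(1/3) = 16.82 mm.
Area ratio A_h/A_s = d_o²(1−k²)/d_s² = (1−k²)/(1−k⁴)^(2/3) = 0.5698.
Mass saving = 1 − 0.5698 = 43.0 %.

43.0 %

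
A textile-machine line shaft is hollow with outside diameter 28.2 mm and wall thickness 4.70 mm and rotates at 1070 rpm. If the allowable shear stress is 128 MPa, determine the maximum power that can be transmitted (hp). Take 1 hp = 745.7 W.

J = π(d_o⁴ − d_i⁴)/32 = π(0.0282⁴ − 0.0188⁴)/32 = 4.982×10^-8 m⁴.
T_max = τ_allow·J/r = 1.28×10^8 × 4.982×10^-8 / 0.0141 = 452.3 N·m.
ω = 2π·1070/60 = 112.1 rad/s, so P_max = T_max·ω = 5.068×10^4 W.

68.0 hp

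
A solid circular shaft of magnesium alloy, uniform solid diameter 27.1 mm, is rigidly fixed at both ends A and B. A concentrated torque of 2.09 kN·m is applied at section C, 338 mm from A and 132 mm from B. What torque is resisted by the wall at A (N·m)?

587 N·m

With uniform GJ and both ends fixed, compatibility θ_AC = θ_CB gives T_A·a = T_B·b, together with T_A + T_B = T₀.
T_A = T₀·b/(a+b) = 2090·132/470.0 = 587.0 N·m; T_B = 1503 N·m.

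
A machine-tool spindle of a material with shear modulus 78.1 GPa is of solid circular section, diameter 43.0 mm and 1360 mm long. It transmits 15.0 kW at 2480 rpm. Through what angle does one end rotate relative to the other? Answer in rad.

ω = 2π·2480/60 = 259.7 rad/s, so T = P/ω = 15.0×10³ / 259.7 = 57.76 N·m.
J = πd⁴/32 = π(0.0430)⁴/32 = 3.356×10^-7 m⁴.
θ = T·L/(G·J) = 57.76 × 1.36 / (78.1×10⁹ × 3.356×10^-7) = 2.997×10^-3 rad.

0.00300 rad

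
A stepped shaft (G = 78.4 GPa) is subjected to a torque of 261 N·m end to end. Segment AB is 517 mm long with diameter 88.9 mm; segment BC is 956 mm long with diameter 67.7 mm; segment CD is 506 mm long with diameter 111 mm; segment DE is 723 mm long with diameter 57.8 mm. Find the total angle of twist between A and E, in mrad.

4.13 mrad

J_AB = π(0.0889)⁴/32 = 6.13×10^-6 m⁴; J_BC = π(0.0677)⁴/32 = 2.06×10^-6 m⁴; J_CD = π(0.111)⁴/32 = 1.49×10^-5 m⁴; J_DE = π(0.0578)⁴/32 = 1.10×10^-6 m⁴.
θ = (T/G)·Σ L_i/J_i = (261.0/78.4×10⁹)·(0.517/6.13×10^-6 + 0.956/2.06×10^-6 + 0.506/1.49×10^-5 + 0.723/1.10×10^-6) = 4.134×10^-3 rad.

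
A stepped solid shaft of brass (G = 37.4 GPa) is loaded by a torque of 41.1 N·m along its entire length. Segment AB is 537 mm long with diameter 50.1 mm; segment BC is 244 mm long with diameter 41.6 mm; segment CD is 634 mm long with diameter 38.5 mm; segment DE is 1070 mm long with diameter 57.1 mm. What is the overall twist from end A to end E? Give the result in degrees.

J_AB = π(0.0501)⁴/32 = 6.19×10^-7 m⁴; J_BC = π(0.0416)⁴/32 = 2.94×10^-7 m⁴; J_CD = π(0.0385)⁴/32 = 2.16×10^-7 m⁴; J_DE = π(0.0571)⁴/32 = 1.04×10^-6 m⁴.
θ = (T/G)·Σ L_i/J_i = (41.10/37.4×10⁹)·(0.537/6.19×10^-7 + 0.244/2.94×10^-7 + 0.634/2.16×10^-7 + 1.07/1.04×10^-6) = 6.223×10^-3 rad.

0.357°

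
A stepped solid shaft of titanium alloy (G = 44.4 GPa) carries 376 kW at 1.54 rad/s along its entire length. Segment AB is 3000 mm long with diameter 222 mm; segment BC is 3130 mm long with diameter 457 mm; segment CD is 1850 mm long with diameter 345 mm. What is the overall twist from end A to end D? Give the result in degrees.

ω = 1.54 rad/s, so T = P/ω = 376×10³ / 1.540 = 244200 N·m.
J_AB = π(0.222)⁴/32 = 2.38×10^-4 m⁴; J_BC = π(0.457)⁴/32 = 4.28×10^-3 m⁴; J_CD = π(0.345)⁴/32 = 1.39×10^-3 m⁴.
θ = (T/G)·Σ L_i/J_i = (244200/44.4×10⁹)·(3.00/2.38×10^-4 + 3.13/4.28×10^-3 + 1.85/1.39×10^-3) = 0.08052 rad.

4.61°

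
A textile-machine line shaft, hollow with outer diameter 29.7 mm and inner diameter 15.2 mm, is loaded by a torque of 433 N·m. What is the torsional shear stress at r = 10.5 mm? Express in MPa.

63.9 MPa

J = π(d_o⁴ − d_i⁴)/32 = π(0.0297⁴ − 0.0152⁴)/32 = 7.115×10^-8 m⁴.
Shear stress varies linearly with radius: τ = T·r/J = 433.0 × 0.0105 / 7.115×10^-8 = 6.390×10^7 Pa.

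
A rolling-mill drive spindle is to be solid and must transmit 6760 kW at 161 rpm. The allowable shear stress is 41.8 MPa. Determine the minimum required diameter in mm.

ω = 2π·161/60 = 16.86 rad/s, so T = P/ω = 6760×10³ / 16.86 = 401000 N·m.
For a solid shaft τ_max = 16T/(πd³), so d = (16T/(π τ_allow))^(1/3) = (16·401000/(π·4.18×10^7))^(1/3) = 0.3656 m.

366 mm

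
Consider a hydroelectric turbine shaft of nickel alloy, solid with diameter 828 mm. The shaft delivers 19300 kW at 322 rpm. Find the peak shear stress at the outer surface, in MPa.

5.14 MPa

ω = 2π·322/60 = 33.72 rad/s, so T = P/ω = 19300×10³ / 33.72 = 572400 N·m.
J = πd⁴/32 = π(0.828)⁴/32 = 0.04614 m⁴.
τ_max = T·r/J = 572400 × 0.414 / 0.04614 = 5.135×10^6 Pa.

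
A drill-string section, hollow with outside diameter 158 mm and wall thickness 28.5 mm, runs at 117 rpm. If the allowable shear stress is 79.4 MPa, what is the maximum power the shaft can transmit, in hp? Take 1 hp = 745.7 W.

842 hp

J = π(d_o⁴ − d_i⁴)/32 = π(0.158⁴ − 0.101⁴)/32 = 5.097×10^-5 m⁴.
T_max = τ_allow·J/r = 7.94×10^7 × 5.097×10^-5 / 0.0790 = 51220 N·m.
ω = 2π·117/60 = 12.25 rad/s, so P_max = T_max·ω = 6.276×10^5 W.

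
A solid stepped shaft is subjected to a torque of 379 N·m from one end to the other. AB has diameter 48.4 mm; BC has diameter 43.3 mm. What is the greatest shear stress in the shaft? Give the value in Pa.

Under the same torque, τ_max = 16T/(πd³) is largest where d is smallest — segment BC (d = 43.3 mm).
τ_max = 16·379.0/(π·(0.0433)³) = 2.378×10^7 Pa.

2.38e7 Pa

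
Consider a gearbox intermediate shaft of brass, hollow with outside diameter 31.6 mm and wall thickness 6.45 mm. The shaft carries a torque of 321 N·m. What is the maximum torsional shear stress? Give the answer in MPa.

J = π(d_o⁴ − d_i⁴)/32 = π(0.0316⁴ − 0.0187⁴)/32 = 8.589×10^-8 m⁴.
τ_max = T·r/J = 321.0 × 0.0158 / 8.589×10^-8 = 5.905×10^7 Pa.

59.1 MPa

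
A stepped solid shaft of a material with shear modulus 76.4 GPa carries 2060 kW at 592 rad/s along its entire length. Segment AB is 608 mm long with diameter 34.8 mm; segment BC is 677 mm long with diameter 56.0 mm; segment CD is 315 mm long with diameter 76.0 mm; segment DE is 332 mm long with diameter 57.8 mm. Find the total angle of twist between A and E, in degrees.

13.9°

ω = 592 rad/s, so T = P/ω = 2060×10³ / 592.0 = 3480 N·m.
J_AB = π(0.0348)⁴/32 = 1.44×10^-7 m⁴; J_BC = π(0.0560)⁴/32 = 9.65×10^-7 m⁴; J_CD = π(0.0760)⁴/32 = 3.28×10^-6 m⁴; J_DE = π(0.0578)⁴/32 = 1.10×10^-6 m⁴.
θ = (T/G)·Σ L_i/J_i = (3480/76.4×10⁹)·(0.608/1.44×10^-7 + 0.677/9.65×10^-7 + 0.315/3.28×10^-6 + 0.332/1.10×10^-6) = 0.2424 rad.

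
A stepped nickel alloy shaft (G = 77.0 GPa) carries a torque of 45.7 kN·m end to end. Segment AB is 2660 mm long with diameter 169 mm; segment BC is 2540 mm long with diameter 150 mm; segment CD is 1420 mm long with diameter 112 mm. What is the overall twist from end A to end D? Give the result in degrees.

5.99°

J_AB = π(0.169)⁴/32 = 8.01×10^-5 m⁴; J_BC = π(0.150)⁴/32 = 4.97×10^-5 m⁴; J_CD = π(0.112)⁴/32 = 1.54×10^-5 m⁴.
θ = (T/G)·Σ L_i/J_i = (45700/77.0×10⁹)·(2.66/8.01×10^-5 + 2.54/4.97×10^-5 + 1.42/1.54×10^-5) = 0.1046 rad.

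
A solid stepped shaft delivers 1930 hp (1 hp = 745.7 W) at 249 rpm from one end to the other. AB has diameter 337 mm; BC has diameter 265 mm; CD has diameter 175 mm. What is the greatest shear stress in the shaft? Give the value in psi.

7610 psi

ω = 2π·249/60 = 26.08 rad/s, so T = P/ω = 1930×745.7 / 26.08 = 55190 N·m.
Under the same torque, τ_max = 16T/(πd³) is largest where d is smallest — segment CD (d = 175 mm).
τ_max = 16·55190/(π·(0.175)³) = 5.245×10^7 Pa.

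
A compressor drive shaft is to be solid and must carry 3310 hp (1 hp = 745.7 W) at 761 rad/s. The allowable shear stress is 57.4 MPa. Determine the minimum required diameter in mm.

ω = 761 rad/s, so T = P/ω = 3310×745.7 / 761.0 = 3243 N·m.
For a solid shaft τ_max = 16T/(πd³), so d = (16T/(π τ_allow))^(1/3) = (16·3243/(π·5.74×10^7))^(1/3) = 0.06602 m.

66.0 mm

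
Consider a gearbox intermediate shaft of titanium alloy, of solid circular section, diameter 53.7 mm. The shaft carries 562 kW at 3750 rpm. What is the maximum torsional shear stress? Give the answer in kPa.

47100 kPa

ω = 2π·3750/60 = 392.7 rad/s, so T = P/ω = 562×10³ / 392.7 = 1431 N·m.
J = πd⁴/32 = π(0.0537)⁴/32 = 8.164×10^-7 m⁴.
τ_max = T·r/J = 1431 × 0.0269 / 8.164×10^-7 = 4.707×10^7 Pa.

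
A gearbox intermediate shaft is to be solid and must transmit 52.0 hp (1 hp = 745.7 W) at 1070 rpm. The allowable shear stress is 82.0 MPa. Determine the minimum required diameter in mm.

ω = 2π·1070/60 = 112.1 rad/s, so T = P/ω = 52.0×745.7 / 112.1 = 346.1 N·m.
For a solid shaft τ_max = 16T/(πd³), so d = (16T/(π τ_allow))^(1/3) = (16·346.1/(π·8.20×10^7))^(1/3) = 0.02780 m.

27.8 mm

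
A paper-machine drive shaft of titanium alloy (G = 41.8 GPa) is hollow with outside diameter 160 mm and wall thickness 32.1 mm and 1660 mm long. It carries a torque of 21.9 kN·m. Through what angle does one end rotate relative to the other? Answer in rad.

J = π(d_o⁴ − d_i⁴)/32 = π(0.160⁴ − 0.0958⁴)/32 = 5.607×10^-5 m⁴.
θ = T·L/(G·J) = 21900 × 1.66 / (41.8×10⁹ × 5.607×10^-5) = 0.01551 rad.

0.0155 rad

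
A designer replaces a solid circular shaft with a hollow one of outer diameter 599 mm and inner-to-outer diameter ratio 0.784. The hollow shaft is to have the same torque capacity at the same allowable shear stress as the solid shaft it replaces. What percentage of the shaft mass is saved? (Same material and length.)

47.1 %

Equal τ_max and T ⇒ the solid shaft needs d_s³ = d_o³(1−k⁴), so d_s = 599·(1−0.784⁴)^(1/3) = 511.4 mm.
Area ratio A_h/A_s = d_o²(1−k²)/d_s² = (1−k²)/(1−k⁴)^(2/3) = 0.5287.
Mass saving = 1 − 0.5287 = 47.1 %.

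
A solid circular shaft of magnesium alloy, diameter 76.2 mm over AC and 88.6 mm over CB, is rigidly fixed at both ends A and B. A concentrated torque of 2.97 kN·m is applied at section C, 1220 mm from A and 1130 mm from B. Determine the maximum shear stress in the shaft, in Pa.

1.44e7 Pa

Compatibility: T_A·a/J_AC = T_B·b/J_CB with T_A + T_B = T₀.
J_AC = 3.31×10^-6 m⁴, J_CB = 6.05×10^-6 m⁴, so T_A = T₀·(J_AC/a)/((J_AC/a)+(J_CB/b)) = 998.9 N·m, T_B = 1971 N·m.
τ in each portion: τ_AC = 1.15×10^7 Pa, τ_CB = 1.44×10^7 Pa; maximum is in CB.
τ_max = T_CB·r/J = 1971·0.0443/6.05×10^-6 = 1.443×10^7 Pa.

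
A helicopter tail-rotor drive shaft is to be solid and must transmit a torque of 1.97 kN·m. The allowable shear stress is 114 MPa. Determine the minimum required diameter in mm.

44.5 mm

For a solid shaft τ_max = 16T/(πd³), so d = (16T/(π τ_allow))^(1/3) = (16·1970/(π·1.14×10^8))^(1/3) = 0.04448 m.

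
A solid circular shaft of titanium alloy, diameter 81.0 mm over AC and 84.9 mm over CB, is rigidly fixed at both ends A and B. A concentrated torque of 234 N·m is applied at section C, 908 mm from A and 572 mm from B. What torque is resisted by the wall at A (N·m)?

80.2 N·m

Compatibility: T_A·a/J_AC = T_B·b/J_CB with T_A + T_B = T₀.
J_AC = 4.23×10^-6 m⁴, J_CB = 5.10×10^-6 m⁴, so T_A = T₀·(J_AC/a)/((J_AC/a)+(J_CB/b)) = 80.25 N·m, T_B = 153.8 N·m.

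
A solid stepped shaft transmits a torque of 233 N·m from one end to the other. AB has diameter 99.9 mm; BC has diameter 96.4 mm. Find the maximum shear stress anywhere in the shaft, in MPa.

Under the same torque, τ_max = 16T/(πd³) is largest where d is smallest — segment BC (d = 96.4 mm).
τ_max = 16·233.0/(π·(0.0964)³) = 1.325×10^6 Pa.

1.32 MPa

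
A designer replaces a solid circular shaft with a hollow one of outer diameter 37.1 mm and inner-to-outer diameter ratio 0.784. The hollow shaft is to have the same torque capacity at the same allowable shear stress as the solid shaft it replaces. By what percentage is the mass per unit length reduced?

47.1 %

Equal τ_max and T ⇒ the solid shaft needs d_s³ = d_o³(1−k⁴), so d_s = 37.1·(1−0.784⁴)^(1/3) = 31.67 mm.
Area ratio A_h/A_s = d_o²(1−k²)/d_s² = (1−k²)/(1−k⁴)^(2/3) = 0.5287.
Mass saving = 1 − 0.5287 = 47.1 %.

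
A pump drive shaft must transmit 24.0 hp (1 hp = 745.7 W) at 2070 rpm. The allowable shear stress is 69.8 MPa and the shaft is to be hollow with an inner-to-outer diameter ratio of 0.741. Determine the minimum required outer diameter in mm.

20.5 mm

ω = 2π·2070/60 = 216.8 rad/s, so T = P/ω = 24.0×745.7 / 216.8 = 82.56 N·m.
For a hollow shaft with d_i/d_o = 0.741: τ_max = 16T/(π d_o³ (1−k⁴)), so d_o = [16T/(π τ_allow (1−k⁴))]^(1/3) = [16·82.56/(π·6.98×10^7·0.6985)]^(1/3) = 0.02051 m.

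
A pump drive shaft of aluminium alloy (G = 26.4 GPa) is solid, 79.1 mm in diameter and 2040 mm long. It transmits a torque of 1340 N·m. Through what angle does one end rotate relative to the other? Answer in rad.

0.0269 rad

J = πd⁴/32 = π(0.0791)⁴/32 = 3.843×10^-6 m⁴.
θ = T·L/(G·J) = 1340 × 2.04 / (26.4×10⁹ × 3.843×10^-6) = 0.02694 rad.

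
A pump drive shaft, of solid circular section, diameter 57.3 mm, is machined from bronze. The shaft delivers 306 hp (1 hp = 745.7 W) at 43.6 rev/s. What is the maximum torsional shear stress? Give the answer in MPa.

ω = 2π·43.6 = 273.9 rad/s, so T = P/ω = 306×745.7 / 273.9 = 833.0 N·m.
J = πd⁴/32 = π(0.0573)⁴/32 = 1.058×10^-6 m⁴.
τ_max = T·r/J = 833.0 × 0.0286 / 1.058×10^-6 = 2.255×10^7 Pa.

22.5 MPa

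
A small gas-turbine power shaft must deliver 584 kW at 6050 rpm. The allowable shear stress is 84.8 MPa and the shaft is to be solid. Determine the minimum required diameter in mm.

ω = 2π·6050/60 = 633.6 rad/s, so T = P/ω = 584×10³ / 633.6 = 921.8 N·m.
For a solid shaft τ_max = 16T/(πd³), so d = (16T/(π τ_allow))^(1/3) = (16·921.8/(π·8.48×10^7))^(1/3) = 0.03811 m.

38.1 mm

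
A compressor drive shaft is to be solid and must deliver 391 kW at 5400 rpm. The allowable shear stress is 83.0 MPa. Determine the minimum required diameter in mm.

ω = 2π·5400/60 = 565.5 rad/s, so T = P/ω = 391×10³ / 565.5 = 691.4 N·m.
For a solid shaft τ_max = 16T/(πd³), so d = (16T/(π τ_allow))^(1/3) = (16·691.4/(π·8.30×10^7))^(1/3) = 0.03488 m.

34.9 mm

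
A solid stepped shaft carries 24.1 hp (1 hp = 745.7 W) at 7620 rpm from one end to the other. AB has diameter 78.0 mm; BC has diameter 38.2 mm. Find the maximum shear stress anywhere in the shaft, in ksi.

0.298 ksi

ω = 2π·7620/60 = 798.0 rad/s, so T = P/ω = 24.1×745.7 / 798.0 = 22.52 N·m.
Under the same torque, τ_max = 16T/(πd³) is largest where d is smallest — segment BC (d = 38.2 mm).
τ_max = 16·22.52/(π·(0.0382)³) = 2.058×10^6 Pa.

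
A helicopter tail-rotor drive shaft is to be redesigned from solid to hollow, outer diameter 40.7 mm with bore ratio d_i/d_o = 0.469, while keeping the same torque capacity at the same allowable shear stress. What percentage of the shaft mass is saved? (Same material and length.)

Equal τ_max and T ⇒ the solid shaft needs d_s³ = d_o³(1−k⁴), so d_s = 40.7·(1−0.469⁴)^(1/3) = 40.03 mm.
Area ratio A_h/A_s = d_o²(1−k²)/d_s² = (1−k²)/(1−k⁴)^(2/3) = 0.8063.
Mass saving = 1 − 0.8063 = 19.4 %.

19.4 %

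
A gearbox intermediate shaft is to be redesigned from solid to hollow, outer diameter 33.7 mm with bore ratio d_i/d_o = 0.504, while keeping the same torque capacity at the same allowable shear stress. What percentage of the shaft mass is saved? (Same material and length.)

22.0 %

Equal τ_max and T ⇒ the solid shaft needs d_s³ = d_o³(1−k⁴), so d_s = 33.7·(1−0.504⁴)^(1/3) = 32.96 mm.
Area ratio A_h/A_s = d_o²(1−k²)/d_s² = (1−k²)/(1−k⁴)^(2/3) = 0.7799.
Mass saving = 1 − 0.7799 = 22.0 %.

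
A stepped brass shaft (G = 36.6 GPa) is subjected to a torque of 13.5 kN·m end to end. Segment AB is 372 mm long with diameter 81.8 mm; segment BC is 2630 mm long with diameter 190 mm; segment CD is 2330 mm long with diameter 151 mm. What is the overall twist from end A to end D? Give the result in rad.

J_AB = π(0.0818)⁴/32 = 4.40×10^-6 m⁴; J_BC = π(0.190)⁴/32 = 1.28×10^-4 m⁴; J_CD = π(0.151)⁴/32 = 5.10×10^-5 m⁴.
θ = (T/G)·Σ L_i/J_i = (13500/36.6×10⁹)·(0.372/4.40×10^-6 + 2.63/1.28×10^-4 + 2.33/5.10×10^-5) = 0.05564 rad.

0.0556 rad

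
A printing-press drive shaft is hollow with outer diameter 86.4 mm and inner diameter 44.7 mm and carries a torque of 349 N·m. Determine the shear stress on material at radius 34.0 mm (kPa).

2340 kPa

J = π(d_o⁴ − d_i⁴)/32 = π(0.0864⁴ − 0.0447⁴)/32 = 5.079×10^-6 m⁴.
Shear stress varies linearly with radius: τ = T·r/J = 349.0 × 0.0340 / 5.079×10^-6 = 2.336×10^6 Pa.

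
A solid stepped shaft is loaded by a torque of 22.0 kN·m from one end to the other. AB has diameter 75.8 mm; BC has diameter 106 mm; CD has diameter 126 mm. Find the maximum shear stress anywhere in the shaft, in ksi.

37.3 ksi

Under the same torque, τ_max = 16T/(πd³) is largest where d is smallest — segment AB (d = 75.8 mm).
τ_max = 16·22000/(π·(0.0758)³) = 2.573×10^8 Pa.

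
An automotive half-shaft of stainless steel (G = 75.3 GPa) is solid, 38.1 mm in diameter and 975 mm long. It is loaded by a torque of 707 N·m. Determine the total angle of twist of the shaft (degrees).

2.54°

J = πd⁴/32 = π(0.0381)⁴/32 = 2.069×10^-7 m⁴.
θ = T·L/(G·J) = 707.0 × 0.975 / (75.3×10⁹ × 2.069×10^-7) = 0.04425 rad.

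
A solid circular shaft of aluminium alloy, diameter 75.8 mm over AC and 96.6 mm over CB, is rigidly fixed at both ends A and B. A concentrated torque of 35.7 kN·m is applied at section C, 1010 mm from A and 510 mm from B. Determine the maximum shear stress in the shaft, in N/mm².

Compatibility: T_A·a/J_AC = T_B·b/J_CB with T_A + T_B = T₀.
J_AC = 3.24×10^-6 m⁴, J_CB = 8.55×10^-6 m⁴, so T_A = T₀·(J_AC/a)/((J_AC/a)+(J_CB/b)) = 5736 N·m, T_B = 29960 N·m.
τ in each portion: τ_AC = 6.71×10^7 Pa, τ_CB = 1.69×10^8 Pa; maximum is in CB.
τ_max = T_CB·r/J = 29960·0.0483/8.55×10^-6 = 1.693×10^8 Pa.

169 N/mm²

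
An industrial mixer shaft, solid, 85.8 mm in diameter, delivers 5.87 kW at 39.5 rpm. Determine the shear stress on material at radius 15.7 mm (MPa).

4.19 MPa

ω = 2π·39.5/60 = 4.136 rad/s, so T = P/ω = 5.87×10³ / 4.136 = 1419 N·m.
J = πd⁴/32 = π(0.0858)⁴/32 = 5.320×10^-6 m⁴.
Shear stress varies linearly with radius: τ = T·r/J = 1419 × 0.0157 / 5.320×10^-6 = 4.188×10^6 Pa.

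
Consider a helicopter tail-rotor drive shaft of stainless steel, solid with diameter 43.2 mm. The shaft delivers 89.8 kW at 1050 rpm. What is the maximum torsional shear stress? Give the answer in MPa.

51.6 MPa

ω = 2π·1050/60 = 110.0 rad/s, so T = P/ω = 89.8×10³ / 110.0 = 816.7 N·m.
J = πd⁴/32 = π(0.0432)⁴/32 = 3.419×10^-7 m⁴.
τ_max = T·r/J = 816.7 × 0.0216 / 3.419×10^-7 = 5.159×10^7 Pa.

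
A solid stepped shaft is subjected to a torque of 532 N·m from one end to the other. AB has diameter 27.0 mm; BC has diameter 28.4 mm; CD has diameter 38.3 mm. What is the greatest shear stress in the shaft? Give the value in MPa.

Under the same torque, τ_max = 16T/(πd³) is largest where d is smallest — segment AB (d = 27.0 mm).
τ_max = 16·532.0/(π·(0.0270)³) = 1.377×10^8 Pa.

138 MPa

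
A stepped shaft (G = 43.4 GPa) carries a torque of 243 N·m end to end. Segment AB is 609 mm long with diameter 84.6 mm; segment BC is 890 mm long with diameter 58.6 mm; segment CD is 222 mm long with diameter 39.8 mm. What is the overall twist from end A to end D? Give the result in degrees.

J_AB = π(0.0846)⁴/32 = 5.03×10^-6 m⁴; J_BC = π(0.0586)⁴/32 = 1.16×10^-6 m⁴; J_CD = π(0.0398)⁴/32 = 2.46×10^-7 m⁴.
θ = (T/G)·Σ L_i/J_i = (243.0/43.4×10⁹)·(0.609/5.03×10^-6 + 0.890/1.16×10^-6 + 0.222/2.46×10^-7) = 0.01003 rad.

0.575°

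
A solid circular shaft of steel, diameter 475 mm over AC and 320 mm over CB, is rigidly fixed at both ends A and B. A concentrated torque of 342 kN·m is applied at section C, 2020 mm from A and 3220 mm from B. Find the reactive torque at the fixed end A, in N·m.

303000 N·m

Compatibility: T_A·a/J_AC = T_B·b/J_CB with T_A + T_B = T₀.
J_AC = 5.00×10^-3 m⁴, J_CB = 1.03×10^-3 m⁴, so T_A = T₀·(J_AC/a)/((J_AC/a)+(J_CB/b)) = 302900 N·m, T_B = 39140 N·m.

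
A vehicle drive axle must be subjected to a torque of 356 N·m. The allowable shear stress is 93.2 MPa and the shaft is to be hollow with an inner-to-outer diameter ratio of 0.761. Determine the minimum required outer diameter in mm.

For a hollow shaft with d_i/d_o = 0.761: τ_max = 16T/(π d_o³ (1−k⁴)), so d_o = [16T/(π τ_allow (1−k⁴))]^(1/3) = [16·356.0/(π·9.32×10^7·0.6646)]^(1/3) = 0.03082 m.

30.8 mm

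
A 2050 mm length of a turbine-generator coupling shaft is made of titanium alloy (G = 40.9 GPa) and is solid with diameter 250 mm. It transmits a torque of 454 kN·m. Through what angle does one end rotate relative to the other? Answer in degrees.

J = πd⁴/32 = π(0.250)⁴/32 = 3.835×10^-4 m⁴.
θ = T·L/(G·J) = 454000 × 2.05 / (40.9×10⁹ × 3.835×10^-4) = 0.05934 rad.

3.40°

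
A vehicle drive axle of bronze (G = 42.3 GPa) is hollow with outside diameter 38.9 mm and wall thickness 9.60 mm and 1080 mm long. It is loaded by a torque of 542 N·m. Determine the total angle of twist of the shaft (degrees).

3.78°

J = π(d_o⁴ − d_i⁴)/32 = π(0.0389⁴ − 0.0197⁴)/32 = 2.100×10^-7 m⁴.
θ = T·L/(G·J) = 542.0 × 1.08 / (42.3×10⁹ × 2.100×10^-7) = 0.06589 rad.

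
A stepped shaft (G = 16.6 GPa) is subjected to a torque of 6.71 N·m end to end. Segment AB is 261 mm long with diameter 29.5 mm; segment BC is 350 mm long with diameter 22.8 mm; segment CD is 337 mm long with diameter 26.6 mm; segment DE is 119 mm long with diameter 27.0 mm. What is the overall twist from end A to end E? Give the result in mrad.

10.4 mrad

J_AB = π(0.0295)⁴/32 = 7.44×10^-8 m⁴; J_BC = π(0.0228)⁴/32 = 2.65×10^-8 m⁴; J_CD = π(0.0266)⁴/32 = 4.92×10^-8 m⁴; J_DE = π(0.0270)⁴/32 = 5.22×10^-8 m⁴.
θ = (T/G)·Σ L_i/J_i = (6.710/16.6×10⁹)·(0.261/7.44×10^-8 + 0.350/2.65×10^-8 + 0.337/4.92×10^-8 + 0.119/5.22×10^-8) = 0.01045 rad.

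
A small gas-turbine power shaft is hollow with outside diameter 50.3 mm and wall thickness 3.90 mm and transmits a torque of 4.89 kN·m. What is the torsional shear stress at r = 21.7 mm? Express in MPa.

344 MPa

J = π(d_o⁴ − d_i⁴)/32 = π(0.0503⁴ − 0.0425⁴)/32 = 3.082×10^-7 m⁴.
Shear stress varies linearly with radius: τ = T·r/J = 4890 × 0.0217 / 3.082×10^-7 = 3.444×10^8 Pa.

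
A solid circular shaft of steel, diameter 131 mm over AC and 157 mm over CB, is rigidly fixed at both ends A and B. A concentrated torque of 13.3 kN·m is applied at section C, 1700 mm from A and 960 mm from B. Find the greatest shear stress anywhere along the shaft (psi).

1990 psi

Compatibility: T_A·a/J_AC = T_B·b/J_CB with T_A + T_B = T₀.
J_AC = 2.89×10^-5 m⁴, J_CB = 5.96×10^-5 m⁴, so T_A = T₀·(J_AC/a)/((J_AC/a)+(J_CB/b)) = 2858 N·m, T_B = 10440 N·m.
τ in each portion: τ_AC = 6.48×10^6 Pa, τ_CB = 1.37×10^7 Pa; maximum is in CB.
τ_max = T_CB·r/J = 10440·0.0785/5.96×10^-5 = 1.374×10^7 Pa.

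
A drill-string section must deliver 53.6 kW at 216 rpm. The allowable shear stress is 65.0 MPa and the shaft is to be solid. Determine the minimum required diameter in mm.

57.0 mm

ω = 2π·216/60 = 22.62 rad/s, so T = P/ω = 53.6×10³ / 22.62 = 2370 N·m.
For a solid shaft τ_max = 16T/(πd³), so d = (16T/(π τ_allow))^(1/3) = (16·2370/(π·6.50×10^7))^(1/3) = 0.05705 m.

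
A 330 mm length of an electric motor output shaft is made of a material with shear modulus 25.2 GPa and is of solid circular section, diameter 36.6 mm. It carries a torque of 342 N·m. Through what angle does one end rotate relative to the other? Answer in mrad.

J = πd⁴/32 = π(0.0366)⁴/32 = 1.762×10^-7 m⁴.
θ = T·L/(G·J) = 342.0 × 0.330 / (25.2×10⁹ × 1.762×10^-7) = 0.02542 rad.

25.4 mrad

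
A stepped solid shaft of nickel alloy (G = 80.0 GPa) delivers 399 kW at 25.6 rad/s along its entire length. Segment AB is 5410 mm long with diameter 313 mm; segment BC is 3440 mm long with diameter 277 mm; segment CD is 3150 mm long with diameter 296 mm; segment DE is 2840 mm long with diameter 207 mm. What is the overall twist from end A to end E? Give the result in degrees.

ω = 25.6 rad/s, so T = P/ω = 399×10³ / 25.60 = 15590 N·m.
J_AB = π(0.313)⁴/32 = 9.42×10^-4 m⁴; J_BC = π(0.277)⁴/32 = 5.78×10^-4 m⁴; J_CD = π(0.296)⁴/32 = 7.54×10^-4 m⁴; J_DE = π(0.207)⁴/32 = 1.80×10^-4 m⁴.
θ = (T/G)·Σ L_i/J_i = (15590/80.0×10⁹)·(5.41/9.42×10^-4 + 3.44/5.78×10^-4 + 3.15/7.54×10^-4 + 2.84/1.80×10^-4) = 6.162×10^-3 rad.

0.353°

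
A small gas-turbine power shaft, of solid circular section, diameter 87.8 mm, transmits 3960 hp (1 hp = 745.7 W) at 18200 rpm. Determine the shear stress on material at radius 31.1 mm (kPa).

ω = 2π·18200/60 = 1906 rad/s, so T = P/ω = 3960×745.7 / 1906 = 1549 N·m.
J = πd⁴/32 = π(0.0878)⁴/32 = 5.834×10^-6 m⁴.
Shear stress varies linearly with radius: τ = T·r/J = 1549 × 0.0311 / 5.834×10^-6 = 8.259×10^6 Pa.

8260 kPa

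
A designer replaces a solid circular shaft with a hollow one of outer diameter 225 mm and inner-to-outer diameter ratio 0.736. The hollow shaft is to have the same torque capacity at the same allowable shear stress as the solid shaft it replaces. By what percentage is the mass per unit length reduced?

42.2 %

Equal τ_max and T ⇒ the solid shaft needs d_s³ = d_o³(1−k⁴), so d_s = 225·(1−0.736⁴)^(1/3) = 200.4 mm.
Area ratio A_h/A_s = d_o²(1−k²)/d_s² = (1−k²)/(1−k⁴)^(2/3) = 0.5777.
Mass saving = 1 − 0.5777 = 42.2 %.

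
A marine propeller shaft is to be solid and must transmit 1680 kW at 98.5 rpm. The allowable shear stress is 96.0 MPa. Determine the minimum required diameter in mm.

ω = 2π·98.5/60 = 10.31 rad/s, so T = P/ω = 1680×10³ / 10.31 = 162900 N·m.
For a solid shaft τ_max = 16T/(πd³), so d = (16T/(π τ_allow))^(1/3) = (16·162900/(π·9.60×10^7))^(1/3) = 0.2052 m.

205 mm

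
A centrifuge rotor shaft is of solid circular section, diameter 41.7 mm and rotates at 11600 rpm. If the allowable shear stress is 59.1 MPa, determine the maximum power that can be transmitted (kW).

1020 kW

J = πd⁴/32 = π(0.0417)⁴/32 = 2.969×10^-7 m⁴.
T_max = τ_allow·J/r = 5.91×10^7 × 2.969×10^-7 / 0.0209 = 841.4 N·m.
ω = 2π·11600/60 = 1215 rad/s, so P_max = T_max·ω = 1.022×10^6 W.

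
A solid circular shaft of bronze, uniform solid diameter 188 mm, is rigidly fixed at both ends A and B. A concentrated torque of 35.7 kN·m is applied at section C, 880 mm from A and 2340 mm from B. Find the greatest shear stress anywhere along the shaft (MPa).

19.9 MPa

With uniform GJ and both ends fixed, compatibility θ_AC = θ_CB gives T_A·a = T_B·b, together with T_A + T_B = T₀.
T_A = T₀·b/(a+b) = 35700·2340/3220 = 25940 N·m; T_B = 9757 N·m.
τ in each portion: τ_AC = 1.99×10^7 Pa, τ_CB = 7.48×10^6 Pa; maximum is in AC.
τ_max = T_AC·r/J = 25940·0.0940/1.23×10^-4 = 1.988×10^7 Pa.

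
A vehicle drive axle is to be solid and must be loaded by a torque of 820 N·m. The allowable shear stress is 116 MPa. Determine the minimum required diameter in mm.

33.0 mm

For a solid shaft τ_max = 16T/(πd³), so d = (16T/(π τ_allow))^(1/3) = (16·820.0/(π·1.16×10^8))^(1/3) = 0.03302 m.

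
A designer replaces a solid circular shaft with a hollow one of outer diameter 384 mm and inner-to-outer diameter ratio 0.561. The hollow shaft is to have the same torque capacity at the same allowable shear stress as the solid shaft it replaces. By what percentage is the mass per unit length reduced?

Equal τ_max and T ⇒ the solid shaft needs d_s³ = d_o³(1−k⁴), so d_s = 384·(1−0.561⁴)^(1/3) = 370.9 mm.
Area ratio A_h/A_s = d_o²(1−k²)/d_s² = (1−k²)/(1−k⁴)^(2/3) = 0.7346.
Mass saving = 1 − 0.7346 = 26.5 %.

26.5 %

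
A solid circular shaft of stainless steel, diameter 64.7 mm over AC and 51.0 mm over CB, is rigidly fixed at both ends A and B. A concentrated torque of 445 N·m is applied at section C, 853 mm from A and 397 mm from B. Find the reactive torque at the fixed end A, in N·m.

Compatibility: T_A·a/J_AC = T_B·b/J_CB with T_A + T_B = T₀.
J_AC = 1.72×10^-6 m⁴, J_CB = 6.64×10^-7 m⁴, so T_A = T₀·(J_AC/a)/((J_AC/a)+(J_CB/b)) = 243.2 N·m, T_B = 201.8 N·m.

243 N·m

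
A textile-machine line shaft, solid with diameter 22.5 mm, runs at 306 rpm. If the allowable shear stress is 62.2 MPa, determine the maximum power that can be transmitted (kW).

4.46 kW

J = πd⁴/32 = π(0.0225)⁴/32 = 2.516×10^-8 m⁴.
T_max = τ_allow·J/r = 6.22×10^7 × 2.516×10^-8 / 0.0112 = 139.1 N·m.
ω = 2π·306/60 = 32.04 rad/s, so P_max = T_max·ω = 4458 W.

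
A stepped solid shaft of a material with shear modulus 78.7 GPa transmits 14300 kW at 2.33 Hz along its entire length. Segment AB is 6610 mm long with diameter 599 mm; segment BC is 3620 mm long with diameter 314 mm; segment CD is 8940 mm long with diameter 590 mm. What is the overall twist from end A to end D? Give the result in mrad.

62.9 mrad

ω = 2π·2.33 = 14.64 rad/s, so T = P/ω = 14300×10³ / 14.64 = 976800 N·m.
J_AB = π(0.599)⁴/32 = 0.0126 m⁴; J_BC = π(0.314)⁴/32 = 9.54×10^-4 m⁴; J_CD = π(0.590)⁴/32 = 0.0119 m⁴.
θ = (T/G)·Σ L_i/J_i = (976800/78.7×10⁹)·(6.61/0.0126 + 3.62/9.54×10^-4 + 8.94/0.0119) = 0.06290 rad.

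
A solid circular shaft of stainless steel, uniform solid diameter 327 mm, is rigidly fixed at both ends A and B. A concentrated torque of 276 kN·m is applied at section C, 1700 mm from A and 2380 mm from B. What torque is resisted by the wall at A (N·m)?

161000 N·m

With uniform GJ and both ends fixed, compatibility θ_AC = θ_CB gives T_A·a = T_B·b, together with T_A + T_B = T₀.
T_A = T₀·b/(a+b) = 276000·2380/4080 = 161000 N·m; T_B = 115000 N·m.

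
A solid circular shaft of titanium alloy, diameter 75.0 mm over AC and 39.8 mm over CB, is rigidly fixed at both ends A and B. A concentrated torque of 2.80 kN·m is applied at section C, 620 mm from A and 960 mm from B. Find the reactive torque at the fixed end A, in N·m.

Compatibility: T_A·a/J_AC = T_B·b/J_CB with T_A + T_B = T₀.
J_AC = 3.11×10^-6 m⁴, J_CB = 2.46×10^-7 m⁴, so T_A = T₀·(J_AC/a)/((J_AC/a)+(J_CB/b)) = 2664 N·m, T_B = 136.4 N·m.

2660 N·m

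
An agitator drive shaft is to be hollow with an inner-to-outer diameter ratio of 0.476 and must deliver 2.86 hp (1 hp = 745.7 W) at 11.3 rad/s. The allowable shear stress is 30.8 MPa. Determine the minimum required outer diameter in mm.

32.0 mm

ω = 11.3 rad/s, so T = P/ω = 2.86×745.7 / 11.30 = 188.7 N·m.
For a hollow shaft with d_i/d_o = 0.476: τ_max = 16T/(π d_o³ (1−k⁴)), so d_o = [16T/(π τ_allow (1−k⁴))]^(1/3) = [16·188.7/(π·3.08×10^7·0.9487)]^(1/3) = 0.03204 m.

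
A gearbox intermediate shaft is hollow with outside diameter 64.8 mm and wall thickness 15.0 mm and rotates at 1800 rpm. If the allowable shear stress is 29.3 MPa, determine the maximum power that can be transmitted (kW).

271 kW

J = π(d_o⁴ − d_i⁴)/32 = π(0.0648⁴ − 0.0348⁴)/32 = 1.587×10^-6 m⁴.
T_max = τ_allow·J/r = 2.93×10^7 × 1.587×10^-6 / 0.0324 = 1435 N·m.
ω = 2π·1800/60 = 188.5 rad/s, so P_max = T_max·ω = 2.705×10^5 W.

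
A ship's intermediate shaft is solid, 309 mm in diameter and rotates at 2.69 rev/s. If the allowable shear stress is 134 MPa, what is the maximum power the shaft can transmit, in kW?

J = πd⁴/32 = π(0.309)⁴/32 = 8.950×10^-4 m⁴.
T_max = τ_allow·J/r = 1.34×10^8 × 8.950×10^-4 / 0.154 = 776300 N·m.
ω = 2π·2.69 = 16.90 rad/s, so P_max = T_max·ω = 1.312×10^7 W.

13100 kW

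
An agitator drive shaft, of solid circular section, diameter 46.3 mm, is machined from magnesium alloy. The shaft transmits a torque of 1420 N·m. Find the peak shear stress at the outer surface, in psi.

10600 psi

J = πd⁴/32 = π(0.0463)⁴/32 = 4.512×10^-7 m⁴.
τ_max = T·r/J = 1420 × 0.0231 / 4.512×10^-7 = 7.286×10^7 Pa.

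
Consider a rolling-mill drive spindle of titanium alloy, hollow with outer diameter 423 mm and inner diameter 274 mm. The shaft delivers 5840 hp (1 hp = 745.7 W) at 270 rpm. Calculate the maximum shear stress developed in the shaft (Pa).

ω = 2π·270/60 = 28.27 rad/s, so T = P/ω = 5840×745.7 / 28.27 = 154000 N·m.
J = π(d_o⁴ − d_i⁴)/32 = π(0.423⁴ − 0.274⁴)/32 = 2.590×10^-3 m⁴.
τ_max = T·r/J = 154000 × 0.211 / 2.590×10^-3 = 1.258×10^7 Pa.

1.26e7 Pa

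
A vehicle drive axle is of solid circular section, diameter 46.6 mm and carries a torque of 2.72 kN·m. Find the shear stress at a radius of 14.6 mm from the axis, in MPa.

J = πd⁴/32 = π(0.0466)⁴/32 = 4.630×10^-7 m⁴.
Shear stress varies linearly with radius: τ = T·r/J = 2720 × 0.0146 / 4.630×10^-7 = 8.578×10^7 Pa.

85.8 MPa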